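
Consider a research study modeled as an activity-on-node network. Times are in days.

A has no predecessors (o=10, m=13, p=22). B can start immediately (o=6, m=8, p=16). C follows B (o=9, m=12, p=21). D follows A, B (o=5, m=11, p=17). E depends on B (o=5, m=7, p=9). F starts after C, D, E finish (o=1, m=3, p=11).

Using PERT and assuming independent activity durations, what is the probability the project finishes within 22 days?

0.016

te_A = (10 + 4·13 + 22)/6 = 84/6 = 14; σ²_A = ((22−10)/6)² = 4.000
te_B = (6 + 4·8 + 16)/6 = 54/6 = 9; σ²_B = ((16−6)/6)² = 2.778
te_C = (9 + 4·12 + 21)/6 = 78/6 = 13; σ²_C = ((21−9)/6)² = 4.000
te_D = (5 + 4·11 + 17)/6 = 66/6 = 11; σ²_D = ((17−5)/6)² = 4.000
te_E = (5 + 4·7 + 9)/6 = 42/6 = 7; σ²_E = ((9−5)/6)² = 0.444
te_F = (1 + 4·3 + 11)/6 = 24/6 = 4; σ²_F = ((11−1)/6)² = 2.778

Forward pass:
ES_A = 0; EF_A = 14
ES_B = 0; EF_B = 9
ES_C = 9; EF_C = 9+13 = 22
ES_D = max(EF_A=14, EF_B=9) = 14; EF_D = 14+11 = 25
ES_E = 9; EF_E = 9+7 = 16
ES_F = max(EF_C=22, EF_D=25, EF_E=16) = 25; EF_F = 25+4 = 29
Expected project duration μ = 29 days. Critical path: A → D → F.

Variance along critical path = 4.000 + 4.000 + 2.778 = 10.778; σ = √10.778 = 3.283 days.
Z = (22 − 29) / 3.283 = -2.132
P(T ≤ 22) = Φ(-2.132) ≈ 0.016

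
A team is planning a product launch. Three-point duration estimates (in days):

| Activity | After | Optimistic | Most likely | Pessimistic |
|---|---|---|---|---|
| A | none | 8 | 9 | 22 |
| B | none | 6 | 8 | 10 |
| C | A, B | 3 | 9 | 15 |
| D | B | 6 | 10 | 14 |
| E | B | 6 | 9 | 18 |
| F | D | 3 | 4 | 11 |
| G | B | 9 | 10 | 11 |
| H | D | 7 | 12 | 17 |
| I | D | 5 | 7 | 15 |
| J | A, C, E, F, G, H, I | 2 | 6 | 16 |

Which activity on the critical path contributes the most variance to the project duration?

J

te_A = (8 + 4·9 + 22)/6 = 66/6 = 11; σ²_A = ((22−8)/6)² = 5.444
te_B = (6 + 4·8 + 10)/6 = 48/6 = 8; σ²_B = ((10−6)/6)² = 0.444
te_C = (3 + 4·9 + 15)/6 = 54/6 = 9; σ²_C = ((15−3)/6)² = 4.000
te_D = (6 + 4·10 + 14)/6 = 60/6 = 10; σ²_D = ((14−6)/6)² = 1.778
te_E = (6 + 4·9 + 18)/6 = 60/6 = 10; σ²_E = ((18−6)/6)² = 4.000
te_F = (3 + 4·4 + 11)/6 = 30/6 = 5; σ²_F = ((11−3)/6)² = 1.778
te_G = (9 + 4·10 + 11)/6 = 60/6 = 10; σ²_G = ((11−9)/6)² = 0.111
te_H = (7 + 4·12 + 17)/6 = 72/6 = 12; σ²_H = ((17−7)/6)² = 2.778
te_I = (5 + 4·7 + 15)/6 = 48/6 = 8; σ²_I = ((15−5)/6)² = 2.778
te_J = (2 + 4·6 + 16)/6 = 42/6 = 7; σ²_J = ((16−2)/6)² = 5.444

Forward pass:
ES_A = 0; EF_A = 11
ES_B = 0; EF_B = 8
ES_C = max(EF_A=11, EF_B=8) = 11; EF_C = 11+9 = 20
ES_D = 8; EF_D = 8+10 = 18
ES_E = 8; EF_E = 8+10 = 18
ES_F = 18; EF_F = 18+5 = 23
ES_G = 8; EF_G = 8+10 = 18
ES_H = 18; EF_H = 18+12 = 30
ES_I = 18; EF_I = 18+8 = 26
ES_J = max(EF_A=11, EF_C=20, EF_E=18, EF_F=23, EF_G=18, EF_H=30, EF_I=26) = 30; EF_J = 30+7 = 37
Expected project duration μ = 37 days. Critical path: B → D → H → J.

Variances on critical path: σ²_B=0.444, σ²_D=1.778, σ²_H=2.778, σ²_J=5.444.
Largest is σ²_J = 5.444.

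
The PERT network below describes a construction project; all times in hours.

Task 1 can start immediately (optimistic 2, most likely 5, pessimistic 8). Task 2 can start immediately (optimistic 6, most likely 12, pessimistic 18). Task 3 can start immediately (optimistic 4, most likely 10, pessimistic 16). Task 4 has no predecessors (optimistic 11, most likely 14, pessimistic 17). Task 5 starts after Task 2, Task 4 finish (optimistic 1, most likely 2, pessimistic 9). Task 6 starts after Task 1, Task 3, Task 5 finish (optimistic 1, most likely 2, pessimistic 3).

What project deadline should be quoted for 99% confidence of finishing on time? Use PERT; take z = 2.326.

23.0 hours

te_Task 1 = (2 + 4·5 + 8)/6 = 30/6 = 5; σ²_Task 1 = ((8−2)/6)² = 1.000
te_Task 2 = (6 + 4·12 + 18)/6 = 72/6 = 12; σ²_Task 2 = ((18−6)/6)² = 4.000
te_Task 3 = (4 + 4·10 + 16)/6 = 60/6 = 10; σ²_Task 3 = ((16−4)/6)² = 4.000
te_Task 4 = (11 + 4·14 + 17)/6 = 84/6 = 14; σ²_Task 4 = ((17−11)/6)² = 1.000
te_Task 5 = (1 + 4·2 + 9)/6 = 18/6 = 3; σ²_Task 5 = ((9−1)/6)² = 1.778
te_Task 6 = (1 + 4·2 + 3)/6 = 12/6 = 2; σ²_Task 6 = ((3−1)/6)² = 0.111

Forward pass:
ES_Task 1 = 0; EF_Task 1 = 5
ES_Task 2 = 0; EF_Task 2 = 12
ES_Task 3 = 0; EF_Task 3 = 10
ES_Task 4 = 0; EF_Task 4 = 14
ES_Task 5 = max(EF_Task 2=12, EF_Task 4=14) = 14; EF_Task 5 = 14+3 = 17
ES_Task 6 = max(EF_Task 1=5, EF_Task 3=10, EF_Task 5=17) = 17; EF_Task 6 = 17+2 = 19
Expected project duration μ = 19 hours. Critical path: Task 4 → Task 5 → Task 6.

Variance along critical path = 1.000 + 1.778 + 0.111 = 2.889; σ = 1.700 hours.
D = μ + z·σ = 19 + 2.326·1.700 = 23.0 hours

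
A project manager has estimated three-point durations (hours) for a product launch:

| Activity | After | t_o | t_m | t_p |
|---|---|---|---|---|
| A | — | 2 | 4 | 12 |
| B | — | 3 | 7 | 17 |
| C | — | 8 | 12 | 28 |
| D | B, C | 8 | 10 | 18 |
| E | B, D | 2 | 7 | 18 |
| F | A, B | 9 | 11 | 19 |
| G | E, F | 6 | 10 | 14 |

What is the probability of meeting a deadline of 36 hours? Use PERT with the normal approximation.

te_A = (2 + 4·4 + 12)/6 = 30/6 = 5; σ²_A = ((12−2)/6)² = 2.778
te_B = (3 + 4·7 + 17)/6 = 48/6 = 8; σ²_B = ((17−3)/6)² = 5.444
te_C = (8 + 4·12 + 28)/6 = 84/6 = 14; σ²_C = ((28−8)/6)² = 11.111
te_D = (8 + 4·10 + 18)/6 = 66/6 = 11; σ²_D = ((18−8)/6)² = 2.778
te_E = (2 + 4·7 + 18)/6 = 48/6 = 8; σ²_E = ((18−2)/6)² = 7.111
te_F = (9 + 4·11 + 19)/6 = 72/6 = 12; σ²_F = ((19−9)/6)² = 2.778
te_G = (6 + 4·10 + 14)/6 = 60/6 = 10; σ²_G = ((14−6)/6)² = 1.778

Forward pass:
ES_A = 0; EF_A = 5
ES_B = 0; EF_B = 8
ES_C = 0; EF_C = 14
ES_D = max(EF_B=8, EF_C=14) = 14; EF_D = 14+11 = 25
ES_E = max(EF_B=8, EF_D=25) = 25; EF_E = 25+8 = 33
ES_F = max(EF_A=5, EF_B=8) = 8; EF_F = 8+12 = 20
ES_G = max(EF_E=33, EF_F=20) = 33; EF_G = 33+10 = 43
Expected project duration μ = 43 hours. Critical path: C → D → E → G.

Variance along critical path = 11.111 + 2.778 + 7.111 + 1.778 = 22.778; σ = √22.778 = 4.773 hours.
Z = (36 − 43) / 4.773 = -1.467
P(T ≤ 36) = Φ(-1.467) ≈ 0.071

0.071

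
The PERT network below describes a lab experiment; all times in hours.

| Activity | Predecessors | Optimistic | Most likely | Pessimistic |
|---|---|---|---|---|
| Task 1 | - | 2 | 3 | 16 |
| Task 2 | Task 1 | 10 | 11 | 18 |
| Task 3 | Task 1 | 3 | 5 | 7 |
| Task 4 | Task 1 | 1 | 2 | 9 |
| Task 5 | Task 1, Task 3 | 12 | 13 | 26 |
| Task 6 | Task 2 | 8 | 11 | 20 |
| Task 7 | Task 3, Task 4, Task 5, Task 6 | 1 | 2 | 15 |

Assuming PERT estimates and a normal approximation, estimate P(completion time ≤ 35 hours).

te_Task 1 = (2 + 4·3 + 16)/6 = 30/6 = 5; σ²_Task 1 = ((16−2)/6)² = 5.444
te_Task 2 = (10 + 4·11 + 18)/6 = 72/6 = 12; σ²_Task 2 = ((18−10)/6)² = 1.778
te_Task 3 = (3 + 4·5 + 7)/6 = 30/6 = 5; σ²_Task 3 = ((7−3)/6)² = 0.444
te_Task 4 = (1 + 4·2 + 9)/6 = 18/6 = 3; σ²_Task 4 = ((9−1)/6)² = 1.778
te_Task 5 = (12 + 4·13 + 26)/6 = 90/6 = 15; σ²_Task 5 = ((26−12)/6)² = 5.444
te_Task 6 = (8 + 4·11 + 20)/6 = 72/6 = 12; σ²_Task 6 = ((20−8)/6)² = 4.000
te_Task 7 = (1 + 4·2 + 15)/6 = 24/6 = 4; σ²_Task 7 = ((15−1)/6)² = 5.444

Forward pass:
ES_Task 1 = 0; EF_Task 1 = 5
ES_Task 2 = 5; EF_Task 2 = 5+12 = 17
ES_Task 3 = 5; EF_Task 3 = 5+5 = 10
ES_Task 4 = 5; EF_Task 4 = 5+3 = 8
ES_Task 5 = max(EF_Task 1=5, EF_Task 3=10) = 10; EF_Task 5 = 10+15 = 25
ES_Task 6 = 17; EF_Task 6 = 17+12 = 29
ES_Task 7 = max(EF_Task 3=10, EF_Task 4=8, EF_Task 5=25, EF_Task 6=29) = 29; EF_Task 7 = 29+4 = 33
Expected project duration μ = 33 hours. Critical path: Task 1 → Task 2 → Task 6 → Task 7.

Variance along critical path = 5.444 + 1.778 + 4.000 + 5.444 = 16.667; σ = √16.667 = 4.082 hours.
Z = (35 − 33) / 4.082 = 0.490
P(T ≤ 35) = Φ(0.490) ≈ 0.688

0.688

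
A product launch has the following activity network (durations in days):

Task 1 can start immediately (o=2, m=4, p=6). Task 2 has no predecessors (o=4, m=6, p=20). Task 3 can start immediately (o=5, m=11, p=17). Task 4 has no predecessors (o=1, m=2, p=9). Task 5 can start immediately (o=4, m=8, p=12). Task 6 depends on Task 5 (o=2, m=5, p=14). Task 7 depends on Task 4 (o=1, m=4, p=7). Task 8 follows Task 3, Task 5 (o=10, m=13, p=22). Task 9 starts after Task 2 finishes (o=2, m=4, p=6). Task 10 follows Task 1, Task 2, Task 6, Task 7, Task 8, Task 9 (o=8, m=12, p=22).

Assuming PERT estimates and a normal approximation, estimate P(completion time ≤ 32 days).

0.051

te_Task 1 = (2 + 4·4 + 6)/6 = 24/6 = 4; σ²_Task 1 = ((6−2)/6)² = 0.444
te_Task 2 = (4 + 4·6 + 20)/6 = 48/6 = 8; σ²_Task 2 = ((20−4)/6)² = 7.111
te_Task 3 = (5 + 4·11 + 17)/6 = 66/6 = 11; σ²_Task 3 = ((17−5)/6)² = 4.000
te_Task 4 = (1 + 4·2 + 9)/6 = 18/6 = 3; σ²_Task 4 = ((9−1)/6)² = 1.778
te_Task 5 = (4 + 4·8 + 12)/6 = 48/6 = 8; σ²_Task 5 = ((12−4)/6)² = 1.778
te_Task 6 = (2 + 4·5 + 14)/6 = 36/6 = 6; σ²_Task 6 = ((14−2)/6)² = 4.000
te_Task 7 = (1 + 4·4 + 7)/6 = 24/6 = 4; σ²_Task 7 = ((7−1)/6)² = 1.000
te_Task 8 = (10 + 4·13 + 22)/6 = 84/6 = 14; σ²_Task 8 = ((22−10)/6)² = 4.000
te_Task 9 = (2 + 4·4 + 6)/6 = 24/6 = 4; σ²_Task 9 = ((6−2)/6)² = 0.444
te_Task 10 = (8 + 4·12 + 22)/6 = 78/6 = 13; σ²_Task 10 = ((22−8)/6)² = 5.444

Forward pass:
ES_Task 1 = 0; EF_Task 1 = 4
ES_Task 2 = 0; EF_Task 2 = 8
ES_Task 3 = 0; EF_Task 3 = 11
ES_Task 4 = 0; EF_Task 4 = 3
ES_Task 5 = 0; EF_Task 5 = 8
ES_Task 6 = 8; EF_Task 6 = 8+6 = 14
ES_Task 7 = 3; EF_Task 7 = 3+4 = 7
ES_Task 8 = max(EF_Task 3=11, EF_Task 5=8) = 11; EF_Task 8 = 11+14 = 25
ES_Task 9 = 8; EF_Task 9 = 8+4 = 12
ES_Task 10 = max(EF_Task 1=4, EF_Task 2=8, EF_Task 6=14, EF_Task 7=7, EF_Task 8=25, EF_Task 9=12) = 25; EF_Task 10 = 25+13 = 38
Expected project duration μ = 38 days. Critical path: Task 3 → Task 8 → Task 10.

Variance along critical path = 4.000 + 4.000 + 5.444 = 13.444; σ = √13.444 = 3.667 days.
Z = (32 − 38) / 3.667 = -1.636
P(T ≤ 32) = Φ(-1.636) ≈ 0.051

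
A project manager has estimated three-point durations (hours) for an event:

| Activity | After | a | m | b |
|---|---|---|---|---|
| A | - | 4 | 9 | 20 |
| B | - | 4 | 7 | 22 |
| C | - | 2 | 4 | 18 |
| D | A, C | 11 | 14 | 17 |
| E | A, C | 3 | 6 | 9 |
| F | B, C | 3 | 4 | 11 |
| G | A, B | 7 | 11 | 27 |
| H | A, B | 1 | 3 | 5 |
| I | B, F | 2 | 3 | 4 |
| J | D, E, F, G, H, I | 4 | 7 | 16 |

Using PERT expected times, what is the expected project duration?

te_A = (4 + 4·9 + 20)/6 = 60/6 = 10
te_B = (4 + 4·7 + 22)/6 = 54/6 = 9
te_C = (2 + 4·4 + 18)/6 = 36/6 = 6
te_D = (11 + 4·14 + 17)/6 = 84/6 = 14
te_E = (3 + 4·6 + 9)/6 = 36/6 = 6
te_F = (3 + 4·4 + 11)/6 = 30/6 = 5
te_G = (7 + 4·11 + 27)/6 = 78/6 = 13
te_H = (1 + 4·3 + 5)/6 = 18/6 = 3
te_I = (2 + 4·3 + 4)/6 = 18/6 = 3
te_J = (4 + 4·7 + 16)/6 = 48/6 = 8

Forward pass:
ES_A = 0; EF_A = 10
ES_B = 0; EF_B = 9
ES_C = 0; EF_C = 6
ES_D = max(EF_A=10, EF_C=6) = 10; EF_D = 10+14 = 24
ES_E = max(EF_A=10, EF_C=6) = 10; EF_E = 10+6 = 16
ES_F = max(EF_B=9, EF_C=6) = 9; EF_F = 9+5 = 14
ES_G = max(EF_A=10, EF_B=9) = 10; EF_G = 10+13 = 23
ES_H = max(EF_A=10, EF_B=9) = 10; EF_H = 10+3 = 13
ES_I = max(EF_B=9, EF_F=14) = 14; EF_I = 14+3 = 17
ES_J = max(EF_D=24, EF_E=16, EF_F=14, EF_G=23, EF_H=13, EF_I=17) = 24; EF_J = 24+8 = 32
Expected project duration μ = 32 hours. Critical path: A → D → J.

32 hours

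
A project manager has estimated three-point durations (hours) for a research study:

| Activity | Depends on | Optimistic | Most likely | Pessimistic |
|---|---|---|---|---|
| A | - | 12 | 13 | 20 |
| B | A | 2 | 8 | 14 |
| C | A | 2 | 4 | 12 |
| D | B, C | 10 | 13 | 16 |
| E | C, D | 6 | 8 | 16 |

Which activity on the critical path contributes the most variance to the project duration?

te_A = (12 + 4·13 + 20)/6 = 84/6 = 14; σ²_A = ((20−12)/6)² = 1.778
te_B = (2 + 4·8 + 14)/6 = 48/6 = 8; σ²_B = ((14−2)/6)² = 4.000
te_C = (2 + 4·4 + 12)/6 = 30/6 = 5; σ²_C = ((12−2)/6)² = 2.778
te_D = (10 + 4·13 + 16)/6 = 78/6 = 13; σ²_D = ((16−10)/6)² = 1.000
te_E = (6 + 4·8 + 16)/6 = 54/6 = 9; σ²_E = ((16−6)/6)² = 2.778

Forward pass:
ES_A = 0; EF_A = 14
ES_B = 14; EF_B = 14+8 = 22
ES_C = 14; EF_C = 14+5 = 19
ES_D = max(EF_B=22, EF_C=19) = 22; EF_D = 22+13 = 35
ES_E = max(EF_C=19, EF_D=35) = 35; EF_E = 35+9 = 44
Expected project duration μ = 44 hours. Critical path: A → B → D → E.

Variances on critical path: σ²_A=1.778, σ²_B=4.000, σ²_D=1.000, σ²_E=2.778.
Largest is σ²_B = 4.000.

B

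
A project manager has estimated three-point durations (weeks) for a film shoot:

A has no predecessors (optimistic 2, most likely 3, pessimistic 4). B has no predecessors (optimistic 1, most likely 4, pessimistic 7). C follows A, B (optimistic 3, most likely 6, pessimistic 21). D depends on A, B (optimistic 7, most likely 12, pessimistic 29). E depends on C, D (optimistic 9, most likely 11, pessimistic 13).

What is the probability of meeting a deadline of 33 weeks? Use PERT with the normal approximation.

te_A = (2 + 4·3 + 4)/6 = 18/6 = 3; σ²_A = ((4−2)/6)² = 0.111
te_B = (1 + 4·4 + 7)/6 = 24/6 = 4; σ²_B = ((7−1)/6)² = 1.000
te_C = (3 + 4·6 + 21)/6 = 48/6 = 8; σ²_C = ((21−3)/6)² = 9.000
te_D = (7 + 4·12 + 29)/6 = 84/6 = 14; σ²_D = ((29−7)/6)² = 13.444
te_E = (9 + 4·11 + 13)/6 = 66/6 = 11; σ²_E = ((13−9)/6)² = 0.444

Forward pass:
ES_A = 0; EF_A = 3
ES_B = 0; EF_B = 4
ES_C = max(EF_A=3, EF_B=4) = 4; EF_C = 4+8 = 12
ES_D = max(EF_A=3, EF_B=4) = 4; EF_D = 4+14 = 18
ES_E = max(EF_C=12, EF_D=18) = 18; EF_E = 18+11 = 29
Expected project duration μ = 29 weeks. Critical path: B → D → E.

Variance along critical path = 1.000 + 13.444 + 0.444 = 14.889; σ = √14.889 = 3.859 weeks.
Z = (33 − 29) / 3.859 = 1.037
P(T ≤ 33) = Φ(1.037) ≈ 0.850

0.850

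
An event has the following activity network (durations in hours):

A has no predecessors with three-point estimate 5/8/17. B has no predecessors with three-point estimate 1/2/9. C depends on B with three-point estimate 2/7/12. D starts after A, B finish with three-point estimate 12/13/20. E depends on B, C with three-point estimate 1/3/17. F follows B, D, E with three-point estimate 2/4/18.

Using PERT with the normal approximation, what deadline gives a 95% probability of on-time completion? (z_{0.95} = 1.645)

34.9 hours

te_A = (5 + 4·8 + 17)/6 = 54/6 = 9; σ²_A = ((17−5)/6)² = 4.000
te_B = (1 + 4·2 + 9)/6 = 18/6 = 3; σ²_B = ((9−1)/6)² = 1.778
te_C = (2 + 4·7 + 12)/6 = 42/6 = 7; σ²_C = ((12−2)/6)² = 2.778
te_D = (12 + 4·13 + 20)/6 = 84/6 = 14; σ²_D = ((20−12)/6)² = 1.778
te_E = (1 + 4·3 + 17)/6 = 30/6 = 5; σ²_E = ((17−1)/6)² = 7.111
te_F = (2 + 4·4 + 18)/6 = 36/6 = 6; σ²_F = ((18−2)/6)² = 7.111

Forward pass:
ES_A = 0; EF_A = 9
ES_B = 0; EF_B = 3
ES_C = 3; EF_C = 3+7 = 10
ES_D = max(EF_A=9, EF_B=3) = 9; EF_D = 9+14 = 23
ES_E = max(EF_B=3, EF_C=10) = 10; EF_E = 10+5 = 15
ES_F = max(EF_B=3, EF_D=23, EF_E=15) = 23; EF_F = 23+6 = 29
Expected project duration μ = 29 hours. Critical path: A → D → F.

Variance along critical path = 4.000 + 1.778 + 7.111 = 12.889; σ = 3.590 hours.
D = μ + z·σ = 29 + 1.645·3.590 = 34.9 hours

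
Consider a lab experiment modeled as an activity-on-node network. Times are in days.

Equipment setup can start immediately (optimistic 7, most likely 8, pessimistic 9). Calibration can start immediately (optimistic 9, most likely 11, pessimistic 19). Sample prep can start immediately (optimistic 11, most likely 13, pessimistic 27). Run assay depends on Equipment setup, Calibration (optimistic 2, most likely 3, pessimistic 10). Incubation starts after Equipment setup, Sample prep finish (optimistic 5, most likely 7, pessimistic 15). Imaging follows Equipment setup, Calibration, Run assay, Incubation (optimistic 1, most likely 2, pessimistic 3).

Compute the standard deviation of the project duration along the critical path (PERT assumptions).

te_Equipment setup = (7 + 4·8 + 9)/6 = 48/6 = 8; σ²_Equipment setup = ((9−7)/6)² = 0.111
te_Calibration = (9 + 4·11 + 19)/6 = 72/6 = 12; σ²_Calibration = ((19−9)/6)² = 2.778
te_Sample prep = (11 + 4·13 + 27)/6 = 90/6 = 15; σ²_Sample prep = ((27−11)/6)² = 7.111
te_Run assay = (2 + 4·3 + 10)/6 = 24/6 = 4; σ²_Run assay = ((10−2)/6)² = 1.778
te_Incubation = (5 + 4·7 + 15)/6 = 48/6 = 8; σ²_Incubation = ((15−5)/6)² = 2.778
te_Imaging = (1 + 4·2 + 3)/6 = 12/6 = 2; σ²_Imaging = ((3−1)/6)² = 0.111

Forward pass:
ES_Equipment setup = 0; EF_Equipment setup = 8
ES_Calibration = 0; EF_Calibration = 12
ES_Sample prep = 0; EF_Sample prep = 15
ES_Run assay = max(EF_Equipment setup=8, EF_Calibration=12) = 12; EF_Run assay = 12+4 = 16
ES_Incubation = max(EF_Equipment setup=8, EF_Sample prep=15) = 15; EF_Incubation = 15+8 = 23
ES_Imaging = max(EF_Equipment setup=8, EF_Calibration=12, EF_Run assay=16, EF_Incubation=23) = 23; EF_Imaging = 23+2 = 25
Expected project duration μ = 25 days. Critical path: Sample prep → Incubation → Imaging.

Variance along critical path = 7.111 + 2.778 + 0.111 = 10.000
σ = √10.000 = 3.162 days

3.16 days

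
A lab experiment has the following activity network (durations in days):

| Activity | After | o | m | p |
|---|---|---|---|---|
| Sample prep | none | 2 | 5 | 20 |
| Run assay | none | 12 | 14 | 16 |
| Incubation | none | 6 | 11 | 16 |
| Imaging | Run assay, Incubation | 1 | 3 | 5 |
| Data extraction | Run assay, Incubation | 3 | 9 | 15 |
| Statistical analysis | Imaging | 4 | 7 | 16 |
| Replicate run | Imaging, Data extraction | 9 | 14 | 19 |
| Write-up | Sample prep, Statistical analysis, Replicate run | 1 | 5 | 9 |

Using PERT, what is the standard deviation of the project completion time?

3.00 days

te_Sample prep = (2 + 4·5 + 20)/6 = 42/6 = 7; σ²_Sample prep = ((20−2)/6)² = 9.000
te_Run assay = (12 + 4·14 + 16)/6 = 84/6 = 14; σ²_Run assay = ((16−12)/6)² = 0.444
te_Incubation = (6 + 4·11 + 16)/6 = 66/6 = 11; σ²_Incubation = ((16−6)/6)² = 2.778
te_Imaging = (1 + 4·3 + 5)/6 = 18/6 = 3; σ²_Imaging = ((5−1)/6)² = 0.444
te_Data extraction = (3 + 4·9 + 15)/6 = 54/6 = 9; σ²_Data extraction = ((15−3)/6)² = 4.000
te_Statistical analysis = (4 + 4·7 + 16)/6 = 48/6 = 8; σ²_Statistical analysis = ((16−4)/6)² = 4.000
te_Replicate run = (9 + 4·14 + 19)/6 = 84/6 = 14; σ²_Replicate run = ((19−9)/6)² = 2.778
te_Write-up = (1 + 4·5 + 9)/6 = 30/6 = 5; σ²_Write-up = ((9−1)/6)² = 1.778

Forward pass:
ES_Sample prep = 0; EF_Sample prep = 7
ES_Run assay = 0; EF_Run assay = 14
ES_Incubation = 0; EF_Incubation = 11
ES_Imaging = max(EF_Run assay=14, EF_Incubation=11) = 14; EF_Imaging = 14+3 = 17
ES_Data extraction = max(EF_Run assay=14, EF_Incubation=11) = 14; EF_Data extraction = 14+9 = 23
ES_Statistical analysis = 17; EF_Statistical analysis = 17+8 = 25
ES_Replicate run = max(EF_Imaging=17, EF_Data extraction=23) = 23; EF_Replicate run = 23+14 = 37
ES_Write-up = max(EF_Sample prep=7, EF_Statistical analysis=25, EF_Replicate run=37) = 37; EF_Write-up = 37+5 = 42
Expected project duration μ = 42 days. Critical path: Run assay → Data extraction → Replicate run → Write-up.

Variance along critical path = 0.444 + 4.000 + 2.778 + 1.778 = 9.000
σ = √9.000 = 3.000 days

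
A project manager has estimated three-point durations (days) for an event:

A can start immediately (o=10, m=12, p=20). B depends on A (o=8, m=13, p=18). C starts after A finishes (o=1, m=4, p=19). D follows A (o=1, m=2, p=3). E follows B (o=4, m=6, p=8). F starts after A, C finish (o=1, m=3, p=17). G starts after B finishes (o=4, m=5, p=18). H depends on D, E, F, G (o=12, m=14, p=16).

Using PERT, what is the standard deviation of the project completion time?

te_A = (10 + 4·12 + 20)/6 = 78/6 = 13; σ²_A = ((20−10)/6)² = 2.778
te_B = (8 + 4·13 + 18)/6 = 78/6 = 13; σ²_B = ((18−8)/6)² = 2.778
te_C = (1 + 4·4 + 19)/6 = 36/6 = 6; σ²_C = ((19−1)/6)² = 9.000
te_D = (1 + 4·2 + 3)/6 = 12/6 = 2; σ²_D = ((3−1)/6)² = 0.111
te_E = (4 + 4·6 + 8)/6 = 36/6 = 6; σ²_E = ((8−4)/6)² = 0.444
te_F = (1 + 4·3 + 17)/6 = 30/6 = 5; σ²_F = ((17−1)/6)² = 7.111
te_G = (4 + 4·5 + 18)/6 = 42/6 = 7; σ²_G = ((18−4)/6)² = 5.444
te_H = (12 + 4·14 + 16)/6 = 84/6 = 14; σ²_H = ((16−12)/6)² = 0.444

Forward pass:
ES_A = 0; EF_A = 13
ES_B = 13; EF_B = 13+13 = 26
ES_C = 13; EF_C = 13+6 = 19
ES_D = 13; EF_D = 13+2 = 15
ES_E = 26; EF_E = 26+6 = 32
ES_F = max(EF_A=13, EF_C=19) = 19; EF_F = 19+5 = 24
ES_G = 26; EF_G = 26+7 = 33
ES_H = max(EF_D=15, EF_E=32, EF_F=24, EF_G=33) = 33; EF_H = 33+14 = 47
Expected project duration μ = 47 days. Critical path: A → B → G → H.

Variance along critical path = 2.778 + 2.778 + 5.444 + 0.444 = 11.444
σ = √11.444 = 3.383 days

3.38 days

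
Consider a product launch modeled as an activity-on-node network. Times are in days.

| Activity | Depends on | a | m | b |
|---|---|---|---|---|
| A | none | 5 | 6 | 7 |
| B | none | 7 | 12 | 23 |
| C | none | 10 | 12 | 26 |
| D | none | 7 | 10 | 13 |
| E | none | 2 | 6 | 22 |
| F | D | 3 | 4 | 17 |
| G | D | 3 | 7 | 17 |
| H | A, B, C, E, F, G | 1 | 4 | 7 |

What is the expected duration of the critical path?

22 days

te_A = (5 + 4·6 + 7)/6 = 36/6 = 6
te_B = (7 + 4·12 + 23)/6 = 78/6 = 13
te_C = (10 + 4·12 + 26)/6 = 84/6 = 14
te_D = (7 + 4·10 + 13)/6 = 60/6 = 10
te_E = (2 + 4·6 + 22)/6 = 48/6 = 8
te_F = (3 + 4·4 + 17)/6 = 36/6 = 6
te_G = (3 + 4·7 + 17)/6 = 48/6 = 8
te_H = (1 + 4·4 + 7)/6 = 24/6 = 4

Forward pass:
ES_A = 0; EF_A = 6
ES_B = 0; EF_B = 13
ES_C = 0; EF_C = 14
ES_D = 0; EF_D = 10
ES_E = 0; EF_E = 8
ES_F = 10; EF_F = 10+6 = 16
ES_G = 10; EF_G = 10+8 = 18
ES_H = max(EF_A=6, EF_B=13, EF_C=14, EF_E=8, EF_F=16, EF_G=18) = 18; EF_H = 18+4 = 22
Expected project duration μ = 22 days. Critical path: D → G → H.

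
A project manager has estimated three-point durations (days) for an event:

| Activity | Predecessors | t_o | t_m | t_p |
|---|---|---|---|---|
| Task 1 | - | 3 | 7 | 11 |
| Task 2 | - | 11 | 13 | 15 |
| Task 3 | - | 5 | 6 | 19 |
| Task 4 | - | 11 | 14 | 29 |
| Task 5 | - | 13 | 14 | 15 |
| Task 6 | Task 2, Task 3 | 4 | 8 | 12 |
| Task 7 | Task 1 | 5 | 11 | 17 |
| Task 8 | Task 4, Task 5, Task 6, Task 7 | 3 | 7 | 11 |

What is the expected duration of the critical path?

28 days

te_Task 1 = (3 + 4·7 + 11)/6 = 42/6 = 7
te_Task 2 = (11 + 4·13 + 15)/6 = 78/6 = 13
te_Task 3 = (5 + 4·6 + 19)/6 = 48/6 = 8
te_Task 4 = (11 + 4·14 + 29)/6 = 96/6 = 16
te_Task 5 = (13 + 4·14 + 15)/6 = 84/6 = 14
te_Task 6 = (4 + 4·8 + 12)/6 = 48/6 = 8
te_Task 7 = (5 + 4·11 + 17)/6 = 66/6 = 11
te_Task 8 = (3 + 4·7 + 11)/6 = 42/6 = 7

Forward pass:
ES_Task 1 = 0; EF_Task 1 = 7
ES_Task 2 = 0; EF_Task 2 = 13
ES_Task 3 = 0; EF_Task 3 = 8
ES_Task 4 = 0; EF_Task 4 = 16
ES_Task 5 = 0; EF_Task 5 = 14
ES_Task 6 = max(EF_Task 2=13, EF_Task 3=8) = 13; EF_Task 6 = 13+8 = 21
ES_Task 7 = 7; EF_Task 7 = 7+11 = 18
ES_Task 8 = max(EF_Task 4=16, EF_Task 5=14, EF_Task 6=21, EF_Task 7=18) = 21; EF_Task 8 = 21+7 = 28
Expected project duration μ = 28 days. Critical path: Task 2 → Task 6 → Task 8.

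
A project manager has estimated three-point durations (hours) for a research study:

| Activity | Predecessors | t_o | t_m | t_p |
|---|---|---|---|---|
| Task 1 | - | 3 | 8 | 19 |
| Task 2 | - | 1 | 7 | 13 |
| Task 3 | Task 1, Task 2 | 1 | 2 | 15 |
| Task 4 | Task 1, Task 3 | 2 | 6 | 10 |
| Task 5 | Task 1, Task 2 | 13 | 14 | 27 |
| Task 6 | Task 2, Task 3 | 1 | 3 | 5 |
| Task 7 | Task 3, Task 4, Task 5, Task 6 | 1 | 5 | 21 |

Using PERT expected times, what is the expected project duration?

32 hours

te_Task 1 = (3 + 4·8 + 19)/6 = 54/6 = 9
te_Task 2 = (1 + 4·7 + 13)/6 = 42/6 = 7
te_Task 3 = (1 + 4·2 + 15)/6 = 24/6 = 4
te_Task 4 = (2 + 4·6 + 10)/6 = 36/6 = 6
te_Task 5 = (13 + 4·14 + 27)/6 = 96/6 = 16
te_Task 6 = (1 + 4·3 + 5)/6 = 18/6 = 3
te_Task 7 = (1 + 4·5 + 21)/6 = 42/6 = 7

Forward pass:
ES_Task 1 = 0; EF_Task 1 = 9
ES_Task 2 = 0; EF_Task 2 = 7
ES_Task 3 = max(EF_Task 1=9, EF_Task 2=7) = 9; EF_Task 3 = 9+4 = 13
ES_Task 4 = max(EF_Task 1=9, EF_Task 3=13) = 13; EF_Task 4 = 13+6 = 19
ES_Task 5 = max(EF_Task 1=9, EF_Task 2=7) = 9; EF_Task 5 = 9+16 = 25
ES_Task 6 = max(EF_Task 2=7, EF_Task 3=13) = 13; EF_Task 6 = 13+3 = 16
ES_Task 7 = max(EF_Task 3=13, EF_Task 4=19, EF_Task 5=25, EF_Task 6=16) = 25; EF_Task 7 = 25+7 = 32
Expected project duration μ = 32 hours. Critical path: Task 1 → Task 5 → Task 7.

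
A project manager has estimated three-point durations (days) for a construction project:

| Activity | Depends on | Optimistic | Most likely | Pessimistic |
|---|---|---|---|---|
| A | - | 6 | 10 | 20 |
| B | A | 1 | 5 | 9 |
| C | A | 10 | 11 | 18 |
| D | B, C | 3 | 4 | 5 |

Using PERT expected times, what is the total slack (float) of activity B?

te_A = (6 + 4·10 + 20)/6 = 66/6 = 11
te_B = (1 + 4·5 + 9)/6 = 30/6 = 5
te_C = (10 + 4·11 + 18)/6 = 72/6 = 12
te_D = (3 + 4·4 + 5)/6 = 24/6 = 4

Forward pass:
ES_A = 0; EF_A = 11
ES_B = 11; EF_B = 11+5 = 16
ES_C = 11; EF_C = 11+12 = 23
ES_D = max(EF_B=16, EF_C=23) = 23; EF_D = 23+4 = 27
Expected project duration μ = 27 days. Critical path: A → C → D.

Backward pass:
LF_D = 27; LS_D = 27−4 = 23
LF_C = LS_D = 23; LS_C = 23−12 = 11
LF_B = LS_D = 23; LS_B = 23−5 = 18
LF_A = min(LS_B=18, LS_C=11) = 11; LS_A = 11−11 = 0
Slack_B = LS_B − ES_B = 18 − 11 = 7

7 days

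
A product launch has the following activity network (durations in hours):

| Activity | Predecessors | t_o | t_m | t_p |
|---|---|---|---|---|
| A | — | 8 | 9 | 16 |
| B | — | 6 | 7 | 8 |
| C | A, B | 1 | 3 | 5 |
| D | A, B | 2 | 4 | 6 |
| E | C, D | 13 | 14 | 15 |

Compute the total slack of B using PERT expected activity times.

te_A = (8 + 4·9 + 16)/6 = 60/6 = 10
te_B = (6 + 4·7 + 8)/6 = 42/6 = 7
te_C = (1 + 4·3 + 5)/6 = 18/6 = 3
te_D = (2 + 4·4 + 6)/6 = 24/6 = 4
te_E = (13 + 4·14 + 15)/6 = 84/6 = 14

Forward pass:
ES_A = 0; EF_A = 10
ES_B = 0; EF_B = 7
ES_C = max(EF_A=10, EF_B=7) = 10; EF_C = 10+3 = 13
ES_D = max(EF_A=10, EF_B=7) = 10; EF_D = 10+4 = 14
ES_E = max(EF_C=13, EF_D=14) = 14; EF_E = 14+14 = 28
Expected project duration μ = 28 hours. Critical path: A → D → E.

Backward pass:
LF_E = 28; LS_E = 28−14 = 14
LF_D = LS_E = 14; LS_D = 14−4 = 10
LF_C = LS_E = 14; LS_C = 14−3 = 11
LF_B = min(LS_C=11, LS_D=10) = 10; LS_B = 10−7 = 3
LF_A = min(LS_C=11, LS_D=10) = 10; LS_A = 10−10 = 0
Slack_B = LS_B − ES_B = 3 − 0 = 3

3 hours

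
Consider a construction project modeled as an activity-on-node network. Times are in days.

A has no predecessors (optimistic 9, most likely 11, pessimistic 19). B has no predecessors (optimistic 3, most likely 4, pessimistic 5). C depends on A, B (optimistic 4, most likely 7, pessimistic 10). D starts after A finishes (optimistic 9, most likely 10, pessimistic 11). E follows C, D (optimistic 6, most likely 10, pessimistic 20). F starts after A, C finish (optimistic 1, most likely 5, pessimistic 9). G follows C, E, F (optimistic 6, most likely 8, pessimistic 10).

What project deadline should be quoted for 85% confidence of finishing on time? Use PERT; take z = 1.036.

44.1 days

te_A = (9 + 4·11 + 19)/6 = 72/6 = 12; σ²_A = ((19−9)/6)² = 2.778
te_B = (3 + 4·4 + 5)/6 = 24/6 = 4; σ²_B = ((5−3)/6)² = 0.111
te_C = (4 + 4·7 + 10)/6 = 42/6 = 7; σ²_C = ((10−4)/6)² = 1.000
te_D = (9 + 4·10 + 11)/6 = 60/6 = 10; σ²_D = ((11−9)/6)² = 0.111
te_E = (6 + 4·10 + 20)/6 = 66/6 = 11; σ²_E = ((20−6)/6)² = 5.444
te_F = (1 + 4·5 + 9)/6 = 30/6 = 5; σ²_F = ((9−1)/6)² = 1.778
te_G = (6 + 4·8 + 10)/6 = 48/6 = 8; σ²_G = ((10−6)/6)² = 0.444

Forward pass:
ES_A = 0; EF_A = 12
ES_B = 0; EF_B = 4
ES_C = max(EF_A=12, EF_B=4) = 12; EF_C = 12+7 = 19
ES_D = 12; EF_D = 12+10 = 22
ES_E = max(EF_C=19, EF_D=22) = 22; EF_E = 22+11 = 33
ES_F = max(EF_A=12, EF_C=19) = 19; EF_F = 19+5 = 24
ES_G = max(EF_C=19, EF_E=33, EF_F=24) = 33; EF_G = 33+8 = 41
Expected project duration μ = 41 days. Critical path: A → D → E → G.

Variance along critical path = 2.778 + 0.111 + 5.444 + 0.444 = 8.778; σ = 2.963 days.
D = μ + z·σ = 41 + 1.036·2.963 = 44.1 days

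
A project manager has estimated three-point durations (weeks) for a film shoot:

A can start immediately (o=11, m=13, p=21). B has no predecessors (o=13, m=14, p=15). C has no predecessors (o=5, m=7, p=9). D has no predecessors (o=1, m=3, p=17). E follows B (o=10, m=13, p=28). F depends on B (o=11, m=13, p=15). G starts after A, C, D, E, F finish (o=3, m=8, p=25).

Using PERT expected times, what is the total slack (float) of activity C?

te_A = (11 + 4·13 + 21)/6 = 84/6 = 14
te_B = (13 + 4·14 + 15)/6 = 84/6 = 14
te_C = (5 + 4·7 + 9)/6 = 42/6 = 7
te_D = (1 + 4·3 + 17)/6 = 30/6 = 5
te_E = (10 + 4·13 + 28)/6 = 90/6 = 15
te_F = (11 + 4·13 + 15)/6 = 78/6 = 13
te_G = (3 + 4·8 + 25)/6 = 60/6 = 10

Forward pass:
ES_A = 0; EF_A = 14
ES_B = 0; EF_B = 14
ES_C = 0; EF_C = 7
ES_D = 0; EF_D = 5
ES_E = 14; EF_E = 14+15 = 29
ES_F = 14; EF_F = 14+13 = 27
ES_G = max(EF_A=14, EF_C=7, EF_D=5, EF_E=29, EF_F=27) = 29; EF_G = 29+10 = 39
Expected project duration μ = 39 weeks. Critical path: B → E → G.

Backward pass:
LF_G = 39; LS_G = 39−10 = 29
LF_F = LS_G = 29; LS_F = 29−13 = 16
LF_E = LS_G = 29; LS_E = 29−15 = 14
LF_D = LS_G = 29; LS_D = 29−5 = 24
LF_C = LS_G = 29; LS_C = 29−7 = 22
LF_B = min(LS_E=14, LS_F=16) = 14; LS_B = 14−14 = 0
LF_A = LS_G = 29; LS_A = 29−14 = 15
Slack_C = LS_C − ES_C = 22 − 0 = 22

22 weeks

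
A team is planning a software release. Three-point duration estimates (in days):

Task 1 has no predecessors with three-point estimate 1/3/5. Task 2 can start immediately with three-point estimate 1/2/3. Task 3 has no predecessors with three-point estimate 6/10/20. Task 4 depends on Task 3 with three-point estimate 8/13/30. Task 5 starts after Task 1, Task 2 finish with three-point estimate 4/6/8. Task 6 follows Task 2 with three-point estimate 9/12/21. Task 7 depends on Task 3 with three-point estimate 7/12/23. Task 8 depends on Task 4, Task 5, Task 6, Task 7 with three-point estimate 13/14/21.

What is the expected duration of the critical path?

te_Task 1 = (1 + 4·3 + 5)/6 = 18/6 = 3
te_Task 2 = (1 + 4·2 + 3)/6 = 12/6 = 2
te_Task 3 = (6 + 4·10 + 20)/6 = 66/6 = 11
te_Task 4 = (8 + 4·13 + 30)/6 = 90/6 = 15
te_Task 5 = (4 + 4·6 + 8)/6 = 36/6 = 6
te_Task 6 = (9 + 4·12 + 21)/6 = 78/6 = 13
te_Task 7 = (7 + 4·12 + 23)/6 = 78/6 = 13
te_Task 8 = (13 + 4·14 + 21)/6 = 90/6 = 15

Forward pass:
ES_Task 1 = 0; EF_Task 1 = 3
ES_Task 2 = 0; EF_Task 2 = 2
ES_Task 3 = 0; EF_Task 3 = 11
ES_Task 4 = 11; EF_Task 4 = 11+15 = 26
ES_Task 5 = max(EF_Task 1=3, EF_Task 2=2) = 3; EF_Task 5 = 3+6 = 9
ES_Task 6 = 2; EF_Task 6 = 2+13 = 15
ES_Task 7 = 11; EF_Task 7 = 11+13 = 24
ES_Task 8 = max(EF_Task 4=26, EF_Task 5=9, EF_Task 6=15, EF_Task 7=24) = 26; EF_Task 8 = 26+15 = 41
Expected project duration μ = 41 days. Critical path: Task 3 → Task 4 → Task 8.

41 days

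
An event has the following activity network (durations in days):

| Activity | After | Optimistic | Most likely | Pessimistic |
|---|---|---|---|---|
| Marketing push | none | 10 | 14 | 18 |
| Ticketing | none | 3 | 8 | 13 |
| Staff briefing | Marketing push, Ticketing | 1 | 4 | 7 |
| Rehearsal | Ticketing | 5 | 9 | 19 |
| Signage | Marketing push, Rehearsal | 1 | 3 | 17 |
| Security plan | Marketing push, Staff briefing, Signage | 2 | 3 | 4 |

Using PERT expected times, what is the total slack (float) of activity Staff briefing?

5 days

te_Marketing push = (10 + 4·14 + 18)/6 = 84/6 = 14
te_Ticketing = (3 + 4·8 + 13)/6 = 48/6 = 8
te_Staff briefing = (1 + 4·4 + 7)/6 = 24/6 = 4
te_Rehearsal = (5 + 4·9 + 19)/6 = 60/6 = 10
te_Signage = (1 + 4·3 + 17)/6 = 30/6 = 5
te_Security plan = (2 + 4·3 + 4)/6 = 18/6 = 3

Forward pass:
ES_Marketing push = 0; EF_Marketing push = 14
ES_Ticketing = 0; EF_Ticketing = 8
ES_Staff briefing = max(EF_Marketing push=14, EF_Ticketing=8) = 14; EF_Staff briefing = 14+4 = 18
ES_Rehearsal = 8; EF_Rehearsal = 8+10 = 18
ES_Signage = max(EF_Marketing push=14, EF_Rehearsal=18) = 18; EF_Signage = 18+5 = 23
ES_Security plan = max(EF_Marketing push=14, EF_Staff briefing=18, EF_Signage=23) = 23; EF_Security plan = 23+3 = 26
Expected project duration μ = 26 days. Critical path: Ticketing → Rehearsal → Signage → Security plan.

Backward pass:
LF_Security plan = 26; LS_Security plan = 26−3 = 23
LF_Signage = LS_Security plan = 23; LS_Signage = 23−5 = 18
LF_Rehearsal = LS_Signage = 18; LS_Rehearsal = 18−10 = 8
LF_Staff briefing = LS_Security plan = 23; LS_Staff briefing = 23−4 = 19
LF_Ticketing = min(LS_Staff briefing=19, LS_Rehearsal=8) = 8; LS_Ticketing = 8−8 = 0
LF_Marketing push = min(LS_Staff briefing=19, LS_Signage=18, LS_Security plan=23) = 18; LS_Marketing push = 18−14 = 4
Slack_Staff briefing = LS_Staff briefing − ES_Staff briefing = 19 − 14 = 5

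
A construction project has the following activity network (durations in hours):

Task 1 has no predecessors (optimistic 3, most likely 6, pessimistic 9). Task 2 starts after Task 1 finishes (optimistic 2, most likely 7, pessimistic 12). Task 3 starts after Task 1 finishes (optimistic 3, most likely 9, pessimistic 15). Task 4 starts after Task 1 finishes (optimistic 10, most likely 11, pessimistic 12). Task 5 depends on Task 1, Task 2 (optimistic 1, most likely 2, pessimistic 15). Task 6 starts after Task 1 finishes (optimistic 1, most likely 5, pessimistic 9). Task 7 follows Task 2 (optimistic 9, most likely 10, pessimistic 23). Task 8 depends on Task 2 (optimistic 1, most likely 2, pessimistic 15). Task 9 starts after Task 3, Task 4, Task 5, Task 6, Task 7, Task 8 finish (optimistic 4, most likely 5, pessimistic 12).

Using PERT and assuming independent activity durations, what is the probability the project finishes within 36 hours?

te_Task 1 = (3 + 4·6 + 9)/6 = 36/6 = 6; σ²_Task 1 = ((9−3)/6)² = 1.000
te_Task 2 = (2 + 4·7 + 12)/6 = 42/6 = 7; σ²_Task 2 = ((12−2)/6)² = 2.778
te_Task 3 = (3 + 4·9 + 15)/6 = 54/6 = 9; σ²_Task 3 = ((15−3)/6)² = 4.000
te_Task 4 = (10 + 4·11 + 12)/6 = 66/6 = 11; σ²_Task 4 = ((12−10)/6)² = 0.111
te_Task 5 = (1 + 4·2 + 15)/6 = 24/6 = 4; σ²_Task 5 = ((15−1)/6)² = 5.444
te_Task 6 = (1 + 4·5 + 9)/6 = 30/6 = 5; σ²_Task 6 = ((9−1)/6)² = 1.778
te_Task 7 = (9 + 4·10 + 23)/6 = 72/6 = 12; σ²_Task 7 = ((23−9)/6)² = 5.444
te_Task 8 = (1 + 4·2 + 15)/6 = 24/6 = 4; σ²_Task 8 = ((15−1)/6)² = 5.444
te_Task 9 = (4 + 4·5 + 12)/6 = 36/6 = 6; σ²_Task 9 = ((12−4)/6)² = 1.778

Forward pass:
ES_Task 1 = 0; EF_Task 1 = 6
ES_Task 2 = 6; EF_Task 2 = 6+7 = 13
ES_Task 3 = 6; EF_Task 3 = 6+9 = 15
ES_Task 4 = 6; EF_Task 4 = 6+11 = 17
ES_Task 5 = max(EF_Task 1=6, EF_Task 2=13) = 13; EF_Task 5 = 13+4 = 17
ES_Task 6 = 6; EF_Task 6 = 6+5 = 11
ES_Task 7 = 13; EF_Task 7 = 13+12 = 25
ES_Task 8 = 13; EF_Task 8 = 13+4 = 17
ES_Task 9 = max(EF_Task 3=15, EF_Task 4=17, EF_Task 5=17, EF_Task 6=11, EF_Task 7=25, EF_Task 8=17) = 25; EF_Task 9 = 25+6 = 31
Expected project duration μ = 31 hours. Critical path: Task 1 → Task 2 → Task 7 → Task 9.

Variance along critical path = 1.000 + 2.778 + 5.444 + 1.778 = 11.000; σ = √11.000 = 3.317 hours.
Z = (36 − 31) / 3.317 = 1.508
P(T ≤ 36) = Φ(1.508) ≈ 0.934

0.934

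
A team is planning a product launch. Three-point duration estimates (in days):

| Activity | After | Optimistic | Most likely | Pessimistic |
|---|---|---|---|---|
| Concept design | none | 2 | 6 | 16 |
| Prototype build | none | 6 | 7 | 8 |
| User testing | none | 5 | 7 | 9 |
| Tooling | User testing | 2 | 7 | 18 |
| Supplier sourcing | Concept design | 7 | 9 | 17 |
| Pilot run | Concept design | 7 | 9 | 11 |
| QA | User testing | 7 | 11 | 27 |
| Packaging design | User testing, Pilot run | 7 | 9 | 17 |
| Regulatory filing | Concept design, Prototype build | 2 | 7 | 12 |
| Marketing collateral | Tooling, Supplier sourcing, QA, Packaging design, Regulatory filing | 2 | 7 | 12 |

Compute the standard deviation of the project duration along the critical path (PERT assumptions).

te_Concept design = (2 + 4·6 + 16)/6 = 42/6 = 7; σ²_Concept design = ((16−2)/6)² = 5.444
te_Prototype build = (6 + 4·7 + 8)/6 = 42/6 = 7; σ²_Prototype build = ((8−6)/6)² = 0.111
te_User testing = (5 + 4·7 + 9)/6 = 42/6 = 7; σ²_User testing = ((9−5)/6)² = 0.444
te_Tooling = (2 + 4·7 + 18)/6 = 48/6 = 8; σ²_Tooling = ((18−2)/6)² = 7.111
te_Supplier sourcing = (7 + 4·9 + 17)/6 = 60/6 = 10; σ²_Supplier sourcing = ((17−7)/6)² = 2.778
te_Pilot run = (7 + 4·9 + 11)/6 = 54/6 = 9; σ²_Pilot run = ((11−7)/6)² = 0.444
te_QA = (7 + 4·11 + 27)/6 = 78/6 = 13; σ²_QA = ((27−7)/6)² = 11.111
te_Packaging design = (7 + 4·9 + 17)/6 = 60/6 = 10; σ²_Packaging design = ((17−7)/6)² = 2.778
te_Regulatory filing = (2 + 4·7 + 12)/6 = 42/6 = 7; σ²_Regulatory filing = ((12−2)/6)² = 2.778
te_Marketing collateral = (2 + 4·7 + 12)/6 = 42/6 = 7; σ²_Marketing collateral = ((12−2)/6)² = 2.778

Forward pass:
ES_Concept design = 0; EF_Concept design = 7
ES_Prototype build = 0; EF_Prototype build = 7
ES_User testing = 0; EF_User testing = 7
ES_Tooling = 7; EF_Tooling = 7+8 = 15
ES_Supplier sourcing = 7; EF_Supplier sourcing = 7+10 = 17
ES_Pilot run = 7; EF_Pilot run = 7+9 = 16
ES_QA = 7; EF_QA = 7+13 = 20
ES_Packaging design = max(EF_User testing=7, EF_Pilot run=16) = 16; EF_Packaging design = 16+10 = 26
ES_Regulatory filing = max(EF_Concept design=7, EF_Prototype build=7) = 7; EF_Regulatory filing = 7+7 = 14
ES_Marketing collateral = max(EF_Tooling=15, EF_Supplier sourcing=17, EF_QA=20, EF_Packaging design=26, EF_Regulatory filing=14) = 26; EF_Marketing collateral = 26+7 = 33
Expected project duration μ = 33 days. Critical path: Concept design → Pilot run → Packaging design → Marketing collateral.

Variance along critical path = 5.444 + 0.444 + 2.778 + 2.778 = 11.444
σ = √11.444 = 3.383 days

3.38 days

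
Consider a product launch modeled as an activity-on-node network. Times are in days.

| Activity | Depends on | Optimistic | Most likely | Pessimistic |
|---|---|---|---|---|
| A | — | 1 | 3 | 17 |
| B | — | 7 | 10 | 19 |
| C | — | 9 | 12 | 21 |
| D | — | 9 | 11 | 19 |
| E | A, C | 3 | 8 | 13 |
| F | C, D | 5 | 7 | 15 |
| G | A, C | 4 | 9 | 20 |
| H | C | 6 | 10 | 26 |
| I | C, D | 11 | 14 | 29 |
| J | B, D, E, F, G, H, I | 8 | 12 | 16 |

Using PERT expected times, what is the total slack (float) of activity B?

te_A = (1 + 4·3 + 17)/6 = 30/6 = 5
te_B = (7 + 4·10 + 19)/6 = 66/6 = 11
te_C = (9 + 4·12 + 21)/6 = 78/6 = 13
te_D = (9 + 4·11 + 19)/6 = 72/6 = 12
te_E = (3 + 4·8 + 13)/6 = 48/6 = 8
te_F = (5 + 4·7 + 15)/6 = 48/6 = 8
te_G = (4 + 4·9 + 20)/6 = 60/6 = 10
te_H = (6 + 4·10 + 26)/6 = 72/6 = 12
te_I = (11 + 4·14 + 29)/6 = 96/6 = 16
te_J = (8 + 4·12 + 16)/6 = 72/6 = 12

Forward pass:
ES_A = 0; EF_A = 5
ES_B = 0; EF_B = 11
ES_C = 0; EF_C = 13
ES_D = 0; EF_D = 12
ES_E = max(EF_A=5, EF_C=13) = 13; EF_E = 13+8 = 21
ES_F = max(EF_C=13, EF_D=12) = 13; EF_F = 13+8 = 21
ES_G = max(EF_A=5, EF_C=13) = 13; EF_G = 13+10 = 23
ES_H = 13; EF_H = 13+12 = 25
ES_I = max(EF_C=13, EF_D=12) = 13; EF_I = 13+16 = 29
ES_J = max(EF_B=11, EF_D=12, EF_E=21, EF_F=21, EF_G=23, EF_H=25, EF_I=29) = 29; EF_J = 29+12 = 41
Expected project duration μ = 41 days. Critical path: C → I → J.

Backward pass:
LF_J = 41; LS_J = 41−12 = 29
LF_I = LS_J = 29; LS_I = 29−16 = 13
LF_H = LS_J = 29; LS_H = 29−12 = 17
LF_G = LS_J = 29; LS_G = 29−10 = 19
LF_F = LS_J = 29; LS_F = 29−8 = 21
LF_E = LS_J = 29; LS_E = 29−8 = 21
LF_D = min(LS_F=21, LS_I=13, LS_J=29) = 13; LS_D = 13−12 = 1
LF_C = min(LS_E=21, LS_F=21, LS_G=19, LS_H=17, LS_I=13) = 13; LS_C = 13−13 = 0
LF_B = LS_J = 29; LS_B = 29−11 = 18
LF_A = min(LS_E=21, LS_G=19) = 19; LS_A = 19−5 = 14
Slack_B = LS_B − ES_B = 18 − 0 = 18

18 days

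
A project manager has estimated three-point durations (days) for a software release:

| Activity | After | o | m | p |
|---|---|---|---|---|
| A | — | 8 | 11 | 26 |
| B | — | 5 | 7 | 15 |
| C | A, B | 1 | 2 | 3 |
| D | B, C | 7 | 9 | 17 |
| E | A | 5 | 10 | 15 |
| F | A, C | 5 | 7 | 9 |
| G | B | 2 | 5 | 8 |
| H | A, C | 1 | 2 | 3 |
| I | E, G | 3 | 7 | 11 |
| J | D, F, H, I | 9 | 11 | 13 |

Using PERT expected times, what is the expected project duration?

41 days

te_A = (8 + 4·11 + 26)/6 = 78/6 = 13
te_B = (5 + 4·7 + 15)/6 = 48/6 = 8
te_C = (1 + 4·2 + 3)/6 = 12/6 = 2
te_D = (7 + 4·9 + 17)/6 = 60/6 = 10
te_E = (5 + 4·10 + 15)/6 = 60/6 = 10
te_F = (5 + 4·7 + 9)/6 = 42/6 = 7
te_G = (2 + 4·5 + 8)/6 = 30/6 = 5
te_H = (1 + 4·2 + 3)/6 = 12/6 = 2
te_I = (3 + 4·7 + 11)/6 = 42/6 = 7
te_J = (9 + 4·11 + 13)/6 = 66/6 = 11

Forward pass:
ES_A = 0; EF_A = 13
ES_B = 0; EF_B = 8
ES_C = max(EF_A=13, EF_B=8) = 13; EF_C = 13+2 = 15
ES_D = max(EF_B=8, EF_C=15) = 15; EF_D = 15+10 = 25
ES_E = 13; EF_E = 13+10 = 23
ES_F = max(EF_A=13, EF_C=15) = 15; EF_F = 15+7 = 22
ES_G = 8; EF_G = 8+5 = 13
ES_H = max(EF_A=13, EF_C=15) = 15; EF_H = 15+2 = 17
ES_I = max(EF_E=23, EF_G=13) = 23; EF_I = 23+7 = 30
ES_J = max(EF_D=25, EF_F=22, EF_H=17, EF_I=30) = 30; EF_J = 30+11 = 41
Expected project duration μ = 41 days. Critical path: A → E → I → J.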